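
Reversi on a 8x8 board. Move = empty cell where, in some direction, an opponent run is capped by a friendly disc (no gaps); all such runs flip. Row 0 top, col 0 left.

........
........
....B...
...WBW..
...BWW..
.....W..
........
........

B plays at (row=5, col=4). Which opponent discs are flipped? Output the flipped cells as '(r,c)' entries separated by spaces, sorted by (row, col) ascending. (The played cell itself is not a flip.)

Answer: (4,4)

Derivation:
Dir NW: first cell 'B' (not opp) -> no flip
Dir N: opp run (4,4) capped by B -> flip
Dir NE: opp run (4,5), next='.' -> no flip
Dir W: first cell '.' (not opp) -> no flip
Dir E: opp run (5,5), next='.' -> no flip
Dir SW: first cell '.' (not opp) -> no flip
Dir S: first cell '.' (not opp) -> no flip
Dir SE: first cell '.' (not opp) -> no flip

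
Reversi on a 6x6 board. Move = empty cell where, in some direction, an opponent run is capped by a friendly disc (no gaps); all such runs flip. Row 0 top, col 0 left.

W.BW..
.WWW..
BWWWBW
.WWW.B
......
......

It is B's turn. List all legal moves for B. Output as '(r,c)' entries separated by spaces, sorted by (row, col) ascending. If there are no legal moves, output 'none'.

Answer: (0,4) (1,5) (4,2)

Derivation:
(0,1): no bracket -> illegal
(0,4): flips 1 -> legal
(1,0): no bracket -> illegal
(1,4): no bracket -> illegal
(1,5): flips 1 -> legal
(3,0): no bracket -> illegal
(3,4): no bracket -> illegal
(4,0): no bracket -> illegal
(4,1): no bracket -> illegal
(4,2): flips 5 -> legal
(4,3): no bracket -> illegal
(4,4): no bracket -> illegal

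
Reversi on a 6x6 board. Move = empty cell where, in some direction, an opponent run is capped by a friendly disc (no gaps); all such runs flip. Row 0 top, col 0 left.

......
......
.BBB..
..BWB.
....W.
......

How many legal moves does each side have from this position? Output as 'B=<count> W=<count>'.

Answer: B=3 W=5

Derivation:
-- B to move --
(2,4): no bracket -> illegal
(3,5): no bracket -> illegal
(4,2): no bracket -> illegal
(4,3): flips 1 -> legal
(4,5): no bracket -> illegal
(5,3): no bracket -> illegal
(5,4): flips 1 -> legal
(5,5): flips 2 -> legal
B mobility = 3
-- W to move --
(1,0): no bracket -> illegal
(1,1): flips 1 -> legal
(1,2): no bracket -> illegal
(1,3): flips 1 -> legal
(1,4): no bracket -> illegal
(2,0): no bracket -> illegal
(2,4): flips 1 -> legal
(2,5): no bracket -> illegal
(3,0): no bracket -> illegal
(3,1): flips 1 -> legal
(3,5): flips 1 -> legal
(4,1): no bracket -> illegal
(4,2): no bracket -> illegal
(4,3): no bracket -> illegal
(4,5): no bracket -> illegal
W mobility = 5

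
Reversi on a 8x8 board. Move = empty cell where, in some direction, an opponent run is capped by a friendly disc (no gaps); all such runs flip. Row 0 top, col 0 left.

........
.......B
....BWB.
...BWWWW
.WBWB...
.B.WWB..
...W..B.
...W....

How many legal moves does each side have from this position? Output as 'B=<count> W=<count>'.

-- B to move --
(1,4): no bracket -> illegal
(1,5): no bracket -> illegal
(1,6): no bracket -> illegal
(2,3): no bracket -> illegal
(2,7): no bracket -> illegal
(3,0): no bracket -> illegal
(3,1): flips 1 -> legal
(3,2): no bracket -> illegal
(4,0): flips 1 -> legal
(4,5): no bracket -> illegal
(4,6): flips 2 -> legal
(4,7): no bracket -> illegal
(5,0): no bracket -> illegal
(5,2): flips 2 -> legal
(6,2): flips 1 -> legal
(6,4): flips 2 -> legal
(6,5): no bracket -> illegal
(7,2): no bracket -> illegal
(7,4): no bracket -> illegal
B mobility = 6
-- W to move --
(0,6): no bracket -> illegal
(0,7): no bracket -> illegal
(1,3): flips 1 -> legal
(1,4): flips 1 -> legal
(1,5): flips 1 -> legal
(1,6): flips 1 -> legal
(2,2): no bracket -> illegal
(2,3): flips 2 -> legal
(2,7): flips 1 -> legal
(3,1): flips 1 -> legal
(3,2): flips 1 -> legal
(4,0): no bracket -> illegal
(4,5): flips 1 -> legal
(4,6): no bracket -> illegal
(5,0): no bracket -> illegal
(5,2): no bracket -> illegal
(5,6): flips 1 -> legal
(5,7): no bracket -> illegal
(6,0): no bracket -> illegal
(6,1): flips 1 -> legal
(6,2): no bracket -> illegal
(6,4): no bracket -> illegal
(6,5): no bracket -> illegal
(6,7): no bracket -> illegal
(7,5): no bracket -> illegal
(7,6): no bracket -> illegal
(7,7): no bracket -> illegal
W mobility = 11

Answer: B=6 W=11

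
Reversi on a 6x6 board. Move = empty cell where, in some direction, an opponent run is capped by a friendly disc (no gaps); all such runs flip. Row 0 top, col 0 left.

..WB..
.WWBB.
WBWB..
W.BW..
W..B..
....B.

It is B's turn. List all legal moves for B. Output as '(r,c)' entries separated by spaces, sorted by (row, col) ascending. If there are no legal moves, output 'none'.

Answer: (0,1) (1,0) (3,1) (3,4)

Derivation:
(0,0): no bracket -> illegal
(0,1): flips 3 -> legal
(1,0): flips 2 -> legal
(2,4): no bracket -> illegal
(3,1): flips 1 -> legal
(3,4): flips 1 -> legal
(4,1): no bracket -> illegal
(4,2): no bracket -> illegal
(4,4): no bracket -> illegal
(5,0): no bracket -> illegal
(5,1): no bracket -> illegal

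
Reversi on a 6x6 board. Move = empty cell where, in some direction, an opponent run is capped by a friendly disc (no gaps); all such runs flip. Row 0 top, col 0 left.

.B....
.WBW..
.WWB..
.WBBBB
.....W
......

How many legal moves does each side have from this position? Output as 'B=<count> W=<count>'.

-- B to move --
(0,0): flips 2 -> legal
(0,2): no bracket -> illegal
(0,3): flips 1 -> legal
(0,4): no bracket -> illegal
(1,0): flips 2 -> legal
(1,4): flips 1 -> legal
(2,0): flips 2 -> legal
(2,4): no bracket -> illegal
(3,0): flips 2 -> legal
(4,0): no bracket -> illegal
(4,1): flips 3 -> legal
(4,2): no bracket -> illegal
(4,4): no bracket -> illegal
(5,4): no bracket -> illegal
(5,5): flips 1 -> legal
B mobility = 8
-- W to move --
(0,0): no bracket -> illegal
(0,2): flips 1 -> legal
(0,3): flips 1 -> legal
(1,0): no bracket -> illegal
(1,4): no bracket -> illegal
(2,4): flips 1 -> legal
(2,5): flips 1 -> legal
(4,1): no bracket -> illegal
(4,2): flips 1 -> legal
(4,3): flips 3 -> legal
(4,4): flips 1 -> legal
W mobility = 7

Answer: B=8 W=7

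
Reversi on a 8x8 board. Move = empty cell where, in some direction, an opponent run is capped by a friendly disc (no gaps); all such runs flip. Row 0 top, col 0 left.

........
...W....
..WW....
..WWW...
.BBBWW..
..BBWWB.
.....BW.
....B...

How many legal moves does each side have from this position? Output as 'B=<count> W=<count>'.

-- B to move --
(0,2): no bracket -> illegal
(0,3): flips 3 -> legal
(0,4): no bracket -> illegal
(1,1): no bracket -> illegal
(1,2): flips 5 -> legal
(1,4): flips 2 -> legal
(2,1): flips 1 -> legal
(2,4): flips 1 -> legal
(2,5): flips 1 -> legal
(3,1): no bracket -> illegal
(3,5): flips 3 -> legal
(3,6): no bracket -> illegal
(4,6): flips 2 -> legal
(5,7): no bracket -> illegal
(6,3): no bracket -> illegal
(6,4): no bracket -> illegal
(6,7): flips 1 -> legal
(7,5): no bracket -> illegal
(7,6): flips 1 -> legal
(7,7): no bracket -> illegal
B mobility = 10
-- W to move --
(3,0): no bracket -> illegal
(3,1): no bracket -> illegal
(4,0): flips 3 -> legal
(4,6): flips 1 -> legal
(4,7): no bracket -> illegal
(5,0): flips 1 -> legal
(5,1): flips 3 -> legal
(5,7): flips 1 -> legal
(6,1): flips 2 -> legal
(6,2): flips 3 -> legal
(6,3): flips 2 -> legal
(6,4): flips 1 -> legal
(6,7): flips 1 -> legal
(7,3): no bracket -> illegal
(7,5): flips 1 -> legal
(7,6): flips 1 -> legal
W mobility = 12

Answer: B=10 W=12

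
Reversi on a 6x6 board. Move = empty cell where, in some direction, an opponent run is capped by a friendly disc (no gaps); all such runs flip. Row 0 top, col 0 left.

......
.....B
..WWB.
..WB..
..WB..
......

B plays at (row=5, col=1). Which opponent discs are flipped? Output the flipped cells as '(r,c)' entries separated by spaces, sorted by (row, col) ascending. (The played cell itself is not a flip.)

Answer: (4,2)

Derivation:
Dir NW: first cell '.' (not opp) -> no flip
Dir N: first cell '.' (not opp) -> no flip
Dir NE: opp run (4,2) capped by B -> flip
Dir W: first cell '.' (not opp) -> no flip
Dir E: first cell '.' (not opp) -> no flip
Dir SW: edge -> no flip
Dir S: edge -> no flip
Dir SE: edge -> no flip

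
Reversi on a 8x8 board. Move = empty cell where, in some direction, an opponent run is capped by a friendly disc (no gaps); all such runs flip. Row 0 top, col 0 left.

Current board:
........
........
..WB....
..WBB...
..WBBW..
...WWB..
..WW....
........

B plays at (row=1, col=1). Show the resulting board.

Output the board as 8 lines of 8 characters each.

Answer: ........
.B......
..BB....
..WBB...
..WBBW..
...WWB..
..WW....
........

Derivation:
Place B at (1,1); scan 8 dirs for brackets.
Dir NW: first cell '.' (not opp) -> no flip
Dir N: first cell '.' (not opp) -> no flip
Dir NE: first cell '.' (not opp) -> no flip
Dir W: first cell '.' (not opp) -> no flip
Dir E: first cell '.' (not opp) -> no flip
Dir SW: first cell '.' (not opp) -> no flip
Dir S: first cell '.' (not opp) -> no flip
Dir SE: opp run (2,2) capped by B -> flip
All flips: (2,2)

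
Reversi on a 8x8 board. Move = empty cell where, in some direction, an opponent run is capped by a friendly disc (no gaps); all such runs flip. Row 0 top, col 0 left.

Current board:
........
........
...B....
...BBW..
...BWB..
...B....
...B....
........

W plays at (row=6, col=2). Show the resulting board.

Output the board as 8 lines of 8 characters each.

Place W at (6,2); scan 8 dirs for brackets.
Dir NW: first cell '.' (not opp) -> no flip
Dir N: first cell '.' (not opp) -> no flip
Dir NE: opp run (5,3) capped by W -> flip
Dir W: first cell '.' (not opp) -> no flip
Dir E: opp run (6,3), next='.' -> no flip
Dir SW: first cell '.' (not opp) -> no flip
Dir S: first cell '.' (not opp) -> no flip
Dir SE: first cell '.' (not opp) -> no flip
All flips: (5,3)

Answer: ........
........
...B....
...BBW..
...BWB..
...W....
..WB....
........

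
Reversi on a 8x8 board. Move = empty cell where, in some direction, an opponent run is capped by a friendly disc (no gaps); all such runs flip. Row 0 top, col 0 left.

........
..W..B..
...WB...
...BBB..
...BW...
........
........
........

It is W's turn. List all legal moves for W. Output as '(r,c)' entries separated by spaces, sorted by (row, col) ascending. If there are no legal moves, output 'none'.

Answer: (1,4) (2,2) (2,5) (2,6) (4,2) (4,5) (5,3)

Derivation:
(0,4): no bracket -> illegal
(0,5): no bracket -> illegal
(0,6): no bracket -> illegal
(1,3): no bracket -> illegal
(1,4): flips 2 -> legal
(1,6): no bracket -> illegal
(2,2): flips 1 -> legal
(2,5): flips 1 -> legal
(2,6): flips 1 -> legal
(3,2): no bracket -> illegal
(3,6): no bracket -> illegal
(4,2): flips 1 -> legal
(4,5): flips 1 -> legal
(4,6): no bracket -> illegal
(5,2): no bracket -> illegal
(5,3): flips 2 -> legal
(5,4): no bracket -> illegal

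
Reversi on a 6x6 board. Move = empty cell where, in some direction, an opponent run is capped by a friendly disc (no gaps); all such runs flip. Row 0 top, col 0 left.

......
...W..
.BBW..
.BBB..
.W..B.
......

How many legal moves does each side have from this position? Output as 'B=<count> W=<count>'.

-- B to move --
(0,2): no bracket -> illegal
(0,3): flips 2 -> legal
(0,4): flips 1 -> legal
(1,2): no bracket -> illegal
(1,4): flips 1 -> legal
(2,4): flips 1 -> legal
(3,0): no bracket -> illegal
(3,4): no bracket -> illegal
(4,0): no bracket -> illegal
(4,2): no bracket -> illegal
(5,0): flips 1 -> legal
(5,1): flips 1 -> legal
(5,2): no bracket -> illegal
B mobility = 6
-- W to move --
(1,0): no bracket -> illegal
(1,1): flips 2 -> legal
(1,2): no bracket -> illegal
(2,0): flips 2 -> legal
(2,4): no bracket -> illegal
(3,0): no bracket -> illegal
(3,4): no bracket -> illegal
(3,5): no bracket -> illegal
(4,0): flips 2 -> legal
(4,2): no bracket -> illegal
(4,3): flips 1 -> legal
(4,5): no bracket -> illegal
(5,3): no bracket -> illegal
(5,4): no bracket -> illegal
(5,5): no bracket -> illegal
W mobility = 4

Answer: B=6 W=4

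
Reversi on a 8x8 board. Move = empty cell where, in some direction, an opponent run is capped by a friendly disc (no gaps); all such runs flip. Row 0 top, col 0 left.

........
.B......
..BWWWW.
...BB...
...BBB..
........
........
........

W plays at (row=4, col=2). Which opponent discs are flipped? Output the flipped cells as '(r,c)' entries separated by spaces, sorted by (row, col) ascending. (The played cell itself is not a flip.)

Dir NW: first cell '.' (not opp) -> no flip
Dir N: first cell '.' (not opp) -> no flip
Dir NE: opp run (3,3) capped by W -> flip
Dir W: first cell '.' (not opp) -> no flip
Dir E: opp run (4,3) (4,4) (4,5), next='.' -> no flip
Dir SW: first cell '.' (not opp) -> no flip
Dir S: first cell '.' (not opp) -> no flip
Dir SE: first cell '.' (not opp) -> no flip

Answer: (3,3)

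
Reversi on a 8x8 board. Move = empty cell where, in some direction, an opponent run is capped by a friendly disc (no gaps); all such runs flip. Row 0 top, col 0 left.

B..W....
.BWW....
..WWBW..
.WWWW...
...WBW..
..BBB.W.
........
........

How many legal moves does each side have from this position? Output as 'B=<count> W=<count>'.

Answer: B=8 W=9

Derivation:
-- B to move --
(0,1): no bracket -> illegal
(0,2): flips 1 -> legal
(0,4): no bracket -> illegal
(1,4): flips 2 -> legal
(1,5): no bracket -> illegal
(1,6): flips 3 -> legal
(2,0): no bracket -> illegal
(2,1): flips 4 -> legal
(2,6): flips 1 -> legal
(3,0): no bracket -> illegal
(3,5): no bracket -> illegal
(3,6): flips 1 -> legal
(4,0): no bracket -> illegal
(4,1): no bracket -> illegal
(4,2): flips 2 -> legal
(4,6): flips 1 -> legal
(4,7): no bracket -> illegal
(5,5): no bracket -> illegal
(5,7): no bracket -> illegal
(6,5): no bracket -> illegal
(6,6): no bracket -> illegal
(6,7): no bracket -> illegal
B mobility = 8
-- W to move --
(0,1): no bracket -> illegal
(0,2): no bracket -> illegal
(1,0): flips 1 -> legal
(1,4): flips 1 -> legal
(1,5): flips 1 -> legal
(2,0): no bracket -> illegal
(2,1): no bracket -> illegal
(3,5): flips 1 -> legal
(4,1): no bracket -> illegal
(4,2): no bracket -> illegal
(5,1): no bracket -> illegal
(5,5): flips 1 -> legal
(6,1): flips 1 -> legal
(6,2): no bracket -> illegal
(6,3): flips 2 -> legal
(6,4): flips 2 -> legal
(6,5): flips 1 -> legal
W mobility = 9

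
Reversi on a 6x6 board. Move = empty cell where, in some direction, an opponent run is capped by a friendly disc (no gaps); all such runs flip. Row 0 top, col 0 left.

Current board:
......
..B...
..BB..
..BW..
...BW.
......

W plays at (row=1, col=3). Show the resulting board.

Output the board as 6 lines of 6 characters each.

Place W at (1,3); scan 8 dirs for brackets.
Dir NW: first cell '.' (not opp) -> no flip
Dir N: first cell '.' (not opp) -> no flip
Dir NE: first cell '.' (not opp) -> no flip
Dir W: opp run (1,2), next='.' -> no flip
Dir E: first cell '.' (not opp) -> no flip
Dir SW: opp run (2,2), next='.' -> no flip
Dir S: opp run (2,3) capped by W -> flip
Dir SE: first cell '.' (not opp) -> no flip
All flips: (2,3)

Answer: ......
..BW..
..BW..
..BW..
...BW.
......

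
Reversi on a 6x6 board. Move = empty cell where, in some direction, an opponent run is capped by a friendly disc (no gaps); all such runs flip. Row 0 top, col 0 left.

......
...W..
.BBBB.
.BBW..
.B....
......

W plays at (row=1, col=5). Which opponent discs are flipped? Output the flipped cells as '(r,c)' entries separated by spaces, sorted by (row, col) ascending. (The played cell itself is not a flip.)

Answer: (2,4)

Derivation:
Dir NW: first cell '.' (not opp) -> no flip
Dir N: first cell '.' (not opp) -> no flip
Dir NE: edge -> no flip
Dir W: first cell '.' (not opp) -> no flip
Dir E: edge -> no flip
Dir SW: opp run (2,4) capped by W -> flip
Dir S: first cell '.' (not opp) -> no flip
Dir SE: edge -> no flip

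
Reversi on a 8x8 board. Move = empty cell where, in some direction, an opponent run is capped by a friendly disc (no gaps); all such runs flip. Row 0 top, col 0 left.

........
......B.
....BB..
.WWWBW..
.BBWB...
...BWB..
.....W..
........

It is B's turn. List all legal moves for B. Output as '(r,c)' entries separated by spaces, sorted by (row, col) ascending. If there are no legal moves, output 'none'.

(2,0): flips 1 -> legal
(2,1): flips 1 -> legal
(2,2): flips 2 -> legal
(2,3): flips 3 -> legal
(2,6): flips 1 -> legal
(3,0): flips 3 -> legal
(3,6): flips 1 -> legal
(4,0): no bracket -> illegal
(4,5): flips 1 -> legal
(4,6): flips 1 -> legal
(5,2): flips 1 -> legal
(5,6): no bracket -> illegal
(6,3): no bracket -> illegal
(6,4): flips 1 -> legal
(6,6): no bracket -> illegal
(7,4): no bracket -> illegal
(7,5): flips 1 -> legal
(7,6): no bracket -> illegal

Answer: (2,0) (2,1) (2,2) (2,3) (2,6) (3,0) (3,6) (4,5) (4,6) (5,2) (6,4) (7,5)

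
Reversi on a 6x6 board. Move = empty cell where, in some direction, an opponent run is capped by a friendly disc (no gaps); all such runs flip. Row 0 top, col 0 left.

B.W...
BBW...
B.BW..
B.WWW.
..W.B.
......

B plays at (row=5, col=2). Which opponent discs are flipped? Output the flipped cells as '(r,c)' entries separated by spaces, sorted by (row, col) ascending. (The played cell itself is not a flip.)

Answer: (3,2) (4,2)

Derivation:
Dir NW: first cell '.' (not opp) -> no flip
Dir N: opp run (4,2) (3,2) capped by B -> flip
Dir NE: first cell '.' (not opp) -> no flip
Dir W: first cell '.' (not opp) -> no flip
Dir E: first cell '.' (not opp) -> no flip
Dir SW: edge -> no flip
Dir S: edge -> no flip
Dir SE: edge -> no flip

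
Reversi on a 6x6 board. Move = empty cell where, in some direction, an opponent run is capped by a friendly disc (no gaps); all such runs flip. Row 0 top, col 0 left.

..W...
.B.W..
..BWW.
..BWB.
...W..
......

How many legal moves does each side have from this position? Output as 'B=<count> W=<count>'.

Answer: B=7 W=9

Derivation:
-- B to move --
(0,1): no bracket -> illegal
(0,3): no bracket -> illegal
(0,4): flips 1 -> legal
(1,2): flips 1 -> legal
(1,4): flips 2 -> legal
(1,5): no bracket -> illegal
(2,5): flips 2 -> legal
(3,5): no bracket -> illegal
(4,2): no bracket -> illegal
(4,4): flips 1 -> legal
(5,2): flips 1 -> legal
(5,3): no bracket -> illegal
(5,4): flips 1 -> legal
B mobility = 7
-- W to move --
(0,0): flips 2 -> legal
(0,1): no bracket -> illegal
(1,0): no bracket -> illegal
(1,2): no bracket -> illegal
(2,0): flips 1 -> legal
(2,1): flips 2 -> legal
(2,5): flips 1 -> legal
(3,1): flips 2 -> legal
(3,5): flips 1 -> legal
(4,1): flips 1 -> legal
(4,2): no bracket -> illegal
(4,4): flips 1 -> legal
(4,5): flips 1 -> legal
W mobility = 9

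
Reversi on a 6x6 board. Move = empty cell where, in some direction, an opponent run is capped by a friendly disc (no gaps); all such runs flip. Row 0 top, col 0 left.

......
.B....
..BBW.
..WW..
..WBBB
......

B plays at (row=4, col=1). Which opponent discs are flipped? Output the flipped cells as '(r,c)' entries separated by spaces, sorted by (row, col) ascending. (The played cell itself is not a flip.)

Dir NW: first cell '.' (not opp) -> no flip
Dir N: first cell '.' (not opp) -> no flip
Dir NE: opp run (3,2) capped by B -> flip
Dir W: first cell '.' (not opp) -> no flip
Dir E: opp run (4,2) capped by B -> flip
Dir SW: first cell '.' (not opp) -> no flip
Dir S: first cell '.' (not opp) -> no flip
Dir SE: first cell '.' (not opp) -> no flip

Answer: (3,2) (4,2)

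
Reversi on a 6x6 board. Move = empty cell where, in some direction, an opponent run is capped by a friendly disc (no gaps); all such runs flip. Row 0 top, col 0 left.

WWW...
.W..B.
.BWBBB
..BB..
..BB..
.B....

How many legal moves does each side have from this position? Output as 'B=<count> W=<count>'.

Answer: B=1 W=4

Derivation:
-- B to move --
(0,3): no bracket -> illegal
(1,0): no bracket -> illegal
(1,2): flips 1 -> legal
(1,3): no bracket -> illegal
(2,0): no bracket -> illegal
(3,1): no bracket -> illegal
B mobility = 1
-- W to move --
(0,3): no bracket -> illegal
(0,4): no bracket -> illegal
(0,5): no bracket -> illegal
(1,0): no bracket -> illegal
(1,2): no bracket -> illegal
(1,3): no bracket -> illegal
(1,5): no bracket -> illegal
(2,0): flips 1 -> legal
(3,0): no bracket -> illegal
(3,1): flips 1 -> legal
(3,4): no bracket -> illegal
(3,5): no bracket -> illegal
(4,0): no bracket -> illegal
(4,1): no bracket -> illegal
(4,4): flips 1 -> legal
(5,0): no bracket -> illegal
(5,2): flips 2 -> legal
(5,3): no bracket -> illegal
(5,4): no bracket -> illegal
W mobility = 4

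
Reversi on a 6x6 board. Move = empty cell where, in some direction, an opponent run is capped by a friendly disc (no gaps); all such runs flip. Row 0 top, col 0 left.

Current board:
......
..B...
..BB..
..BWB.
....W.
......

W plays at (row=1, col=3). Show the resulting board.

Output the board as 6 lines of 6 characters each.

Place W at (1,3); scan 8 dirs for brackets.
Dir NW: first cell '.' (not opp) -> no flip
Dir N: first cell '.' (not opp) -> no flip
Dir NE: first cell '.' (not opp) -> no flip
Dir W: opp run (1,2), next='.' -> no flip
Dir E: first cell '.' (not opp) -> no flip
Dir SW: opp run (2,2), next='.' -> no flip
Dir S: opp run (2,3) capped by W -> flip
Dir SE: first cell '.' (not opp) -> no flip
All flips: (2,3)

Answer: ......
..BW..
..BW..
..BWB.
....W.
......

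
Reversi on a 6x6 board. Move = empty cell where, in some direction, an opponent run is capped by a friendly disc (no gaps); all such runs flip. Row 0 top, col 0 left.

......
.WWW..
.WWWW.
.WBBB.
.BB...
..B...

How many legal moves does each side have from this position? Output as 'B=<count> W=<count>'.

Answer: B=9 W=7

Derivation:
-- B to move --
(0,0): flips 2 -> legal
(0,1): flips 5 -> legal
(0,2): flips 2 -> legal
(0,3): flips 2 -> legal
(0,4): no bracket -> illegal
(1,0): flips 1 -> legal
(1,4): flips 2 -> legal
(1,5): flips 1 -> legal
(2,0): flips 1 -> legal
(2,5): no bracket -> illegal
(3,0): flips 1 -> legal
(3,5): no bracket -> illegal
(4,0): no bracket -> illegal
B mobility = 9
-- W to move --
(2,5): no bracket -> illegal
(3,0): no bracket -> illegal
(3,5): flips 3 -> legal
(4,0): no bracket -> illegal
(4,3): flips 2 -> legal
(4,4): flips 2 -> legal
(4,5): flips 1 -> legal
(5,0): flips 2 -> legal
(5,1): flips 3 -> legal
(5,3): flips 1 -> legal
W mobility = 7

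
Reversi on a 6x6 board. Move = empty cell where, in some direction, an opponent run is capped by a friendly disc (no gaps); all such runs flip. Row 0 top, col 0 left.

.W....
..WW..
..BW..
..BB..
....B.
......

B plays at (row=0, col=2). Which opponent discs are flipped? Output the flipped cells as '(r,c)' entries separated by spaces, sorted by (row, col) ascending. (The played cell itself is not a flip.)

Dir NW: edge -> no flip
Dir N: edge -> no flip
Dir NE: edge -> no flip
Dir W: opp run (0,1), next='.' -> no flip
Dir E: first cell '.' (not opp) -> no flip
Dir SW: first cell '.' (not opp) -> no flip
Dir S: opp run (1,2) capped by B -> flip
Dir SE: opp run (1,3), next='.' -> no flip

Answer: (1,2)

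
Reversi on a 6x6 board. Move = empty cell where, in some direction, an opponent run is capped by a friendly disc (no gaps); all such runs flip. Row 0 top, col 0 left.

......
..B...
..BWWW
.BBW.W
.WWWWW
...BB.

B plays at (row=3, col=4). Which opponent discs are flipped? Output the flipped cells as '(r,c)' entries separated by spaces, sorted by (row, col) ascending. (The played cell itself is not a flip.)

Answer: (2,3) (3,3) (4,4)

Derivation:
Dir NW: opp run (2,3) capped by B -> flip
Dir N: opp run (2,4), next='.' -> no flip
Dir NE: opp run (2,5), next=edge -> no flip
Dir W: opp run (3,3) capped by B -> flip
Dir E: opp run (3,5), next=edge -> no flip
Dir SW: opp run (4,3), next='.' -> no flip
Dir S: opp run (4,4) capped by B -> flip
Dir SE: opp run (4,5), next=edge -> no flip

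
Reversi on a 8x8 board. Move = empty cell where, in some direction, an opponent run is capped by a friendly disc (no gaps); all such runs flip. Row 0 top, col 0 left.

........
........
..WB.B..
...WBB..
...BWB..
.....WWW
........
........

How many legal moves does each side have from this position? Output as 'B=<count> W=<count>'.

-- B to move --
(1,1): no bracket -> illegal
(1,2): no bracket -> illegal
(1,3): no bracket -> illegal
(2,1): flips 1 -> legal
(2,4): no bracket -> illegal
(3,1): no bracket -> illegal
(3,2): flips 1 -> legal
(4,2): no bracket -> illegal
(4,6): no bracket -> illegal
(4,7): no bracket -> illegal
(5,3): flips 1 -> legal
(5,4): flips 1 -> legal
(6,4): no bracket -> illegal
(6,5): flips 1 -> legal
(6,6): no bracket -> illegal
(6,7): flips 1 -> legal
B mobility = 6
-- W to move --
(1,2): flips 3 -> legal
(1,3): flips 1 -> legal
(1,4): no bracket -> illegal
(1,5): flips 3 -> legal
(1,6): no bracket -> illegal
(2,4): flips 2 -> legal
(2,6): flips 1 -> legal
(3,2): no bracket -> illegal
(3,6): flips 2 -> legal
(4,2): flips 1 -> legal
(4,6): flips 1 -> legal
(5,2): no bracket -> illegal
(5,3): flips 1 -> legal
(5,4): no bracket -> illegal
W mobility = 9

Answer: B=6 W=9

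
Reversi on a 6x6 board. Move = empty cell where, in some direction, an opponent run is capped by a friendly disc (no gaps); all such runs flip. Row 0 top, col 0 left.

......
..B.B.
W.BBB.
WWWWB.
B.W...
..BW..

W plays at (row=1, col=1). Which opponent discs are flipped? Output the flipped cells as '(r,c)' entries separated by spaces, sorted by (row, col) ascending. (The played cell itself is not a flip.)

Answer: (2,2)

Derivation:
Dir NW: first cell '.' (not opp) -> no flip
Dir N: first cell '.' (not opp) -> no flip
Dir NE: first cell '.' (not opp) -> no flip
Dir W: first cell '.' (not opp) -> no flip
Dir E: opp run (1,2), next='.' -> no flip
Dir SW: first cell 'W' (not opp) -> no flip
Dir S: first cell '.' (not opp) -> no flip
Dir SE: opp run (2,2) capped by W -> flip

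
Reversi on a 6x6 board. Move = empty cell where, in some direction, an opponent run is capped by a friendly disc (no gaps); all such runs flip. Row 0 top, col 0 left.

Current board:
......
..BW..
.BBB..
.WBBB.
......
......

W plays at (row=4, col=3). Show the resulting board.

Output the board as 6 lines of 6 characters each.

Answer: ......
..BW..
.BBW..
.WBWB.
...W..
......

Derivation:
Place W at (4,3); scan 8 dirs for brackets.
Dir NW: opp run (3,2) (2,1), next='.' -> no flip
Dir N: opp run (3,3) (2,3) capped by W -> flip
Dir NE: opp run (3,4), next='.' -> no flip
Dir W: first cell '.' (not opp) -> no flip
Dir E: first cell '.' (not opp) -> no flip
Dir SW: first cell '.' (not opp) -> no flip
Dir S: first cell '.' (not opp) -> no flip
Dir SE: first cell '.' (not opp) -> no flip
All flips: (2,3) (3,3)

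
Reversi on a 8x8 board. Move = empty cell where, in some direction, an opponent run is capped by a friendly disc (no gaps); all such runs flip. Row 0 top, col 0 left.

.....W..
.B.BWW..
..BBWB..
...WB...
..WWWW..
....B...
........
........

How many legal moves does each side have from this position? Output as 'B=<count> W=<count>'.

Answer: B=10 W=13

Derivation:
-- B to move --
(0,3): flips 1 -> legal
(0,4): flips 2 -> legal
(0,6): no bracket -> illegal
(1,6): flips 2 -> legal
(2,6): no bracket -> illegal
(3,1): no bracket -> illegal
(3,2): flips 2 -> legal
(3,5): flips 1 -> legal
(3,6): flips 1 -> legal
(4,1): no bracket -> illegal
(4,6): no bracket -> illegal
(5,1): no bracket -> illegal
(5,2): flips 1 -> legal
(5,3): flips 2 -> legal
(5,5): flips 2 -> legal
(5,6): flips 1 -> legal
B mobility = 10
-- W to move --
(0,0): flips 2 -> legal
(0,1): no bracket -> illegal
(0,2): flips 1 -> legal
(0,3): flips 2 -> legal
(0,4): no bracket -> illegal
(1,0): no bracket -> illegal
(1,2): flips 3 -> legal
(1,6): flips 2 -> legal
(2,0): no bracket -> illegal
(2,1): flips 2 -> legal
(2,6): flips 1 -> legal
(3,1): no bracket -> illegal
(3,2): flips 1 -> legal
(3,5): flips 2 -> legal
(3,6): flips 1 -> legal
(5,3): no bracket -> illegal
(5,5): no bracket -> illegal
(6,3): flips 1 -> legal
(6,4): flips 1 -> legal
(6,5): flips 1 -> legal
W mobility = 13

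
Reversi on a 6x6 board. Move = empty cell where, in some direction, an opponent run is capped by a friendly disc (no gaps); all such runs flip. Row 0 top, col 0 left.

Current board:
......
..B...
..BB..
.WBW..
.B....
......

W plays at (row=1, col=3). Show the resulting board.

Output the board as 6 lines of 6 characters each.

Answer: ......
..BW..
..WW..
.WBW..
.B....
......

Derivation:
Place W at (1,3); scan 8 dirs for brackets.
Dir NW: first cell '.' (not opp) -> no flip
Dir N: first cell '.' (not opp) -> no flip
Dir NE: first cell '.' (not opp) -> no flip
Dir W: opp run (1,2), next='.' -> no flip
Dir E: first cell '.' (not opp) -> no flip
Dir SW: opp run (2,2) capped by W -> flip
Dir S: opp run (2,3) capped by W -> flip
Dir SE: first cell '.' (not opp) -> no flip
All flips: (2,2) (2,3)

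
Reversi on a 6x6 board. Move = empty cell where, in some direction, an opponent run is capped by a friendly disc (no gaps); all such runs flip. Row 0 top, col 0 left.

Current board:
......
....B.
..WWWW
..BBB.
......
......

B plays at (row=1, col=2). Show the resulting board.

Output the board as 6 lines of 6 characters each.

Place B at (1,2); scan 8 dirs for brackets.
Dir NW: first cell '.' (not opp) -> no flip
Dir N: first cell '.' (not opp) -> no flip
Dir NE: first cell '.' (not opp) -> no flip
Dir W: first cell '.' (not opp) -> no flip
Dir E: first cell '.' (not opp) -> no flip
Dir SW: first cell '.' (not opp) -> no flip
Dir S: opp run (2,2) capped by B -> flip
Dir SE: opp run (2,3) capped by B -> flip
All flips: (2,2) (2,3)

Answer: ......
..B.B.
..BBWW
..BBB.
......
......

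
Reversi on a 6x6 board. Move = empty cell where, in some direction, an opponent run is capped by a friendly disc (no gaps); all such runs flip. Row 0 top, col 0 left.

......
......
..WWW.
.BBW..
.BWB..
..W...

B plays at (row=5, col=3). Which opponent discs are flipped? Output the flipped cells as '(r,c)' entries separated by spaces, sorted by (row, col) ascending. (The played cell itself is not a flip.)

Dir NW: opp run (4,2) capped by B -> flip
Dir N: first cell 'B' (not opp) -> no flip
Dir NE: first cell '.' (not opp) -> no flip
Dir W: opp run (5,2), next='.' -> no flip
Dir E: first cell '.' (not opp) -> no flip
Dir SW: edge -> no flip
Dir S: edge -> no flip
Dir SE: edge -> no flip

Answer: (4,2)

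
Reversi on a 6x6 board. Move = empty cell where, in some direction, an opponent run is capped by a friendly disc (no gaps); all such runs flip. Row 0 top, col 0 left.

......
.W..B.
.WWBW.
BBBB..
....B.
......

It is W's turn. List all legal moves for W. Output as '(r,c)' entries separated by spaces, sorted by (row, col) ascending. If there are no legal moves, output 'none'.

Answer: (0,4) (4,0) (4,1) (4,2) (4,3) (5,5)

Derivation:
(0,3): no bracket -> illegal
(0,4): flips 1 -> legal
(0,5): no bracket -> illegal
(1,2): no bracket -> illegal
(1,3): no bracket -> illegal
(1,5): no bracket -> illegal
(2,0): no bracket -> illegal
(2,5): no bracket -> illegal
(3,4): no bracket -> illegal
(3,5): no bracket -> illegal
(4,0): flips 1 -> legal
(4,1): flips 1 -> legal
(4,2): flips 2 -> legal
(4,3): flips 1 -> legal
(4,5): no bracket -> illegal
(5,3): no bracket -> illegal
(5,4): no bracket -> illegal
(5,5): flips 2 -> legal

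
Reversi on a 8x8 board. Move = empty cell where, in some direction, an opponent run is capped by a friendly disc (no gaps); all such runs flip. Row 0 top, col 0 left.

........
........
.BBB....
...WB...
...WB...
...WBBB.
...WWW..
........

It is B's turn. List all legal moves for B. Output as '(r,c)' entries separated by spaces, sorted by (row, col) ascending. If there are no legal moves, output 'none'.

(2,4): no bracket -> illegal
(3,2): flips 2 -> legal
(4,2): flips 1 -> legal
(5,2): flips 2 -> legal
(6,2): flips 1 -> legal
(6,6): no bracket -> illegal
(7,2): flips 1 -> legal
(7,3): flips 5 -> legal
(7,4): flips 2 -> legal
(7,5): flips 1 -> legal
(7,6): flips 1 -> legal

Answer: (3,2) (4,2) (5,2) (6,2) (7,2) (7,3) (7,4) (7,5) (7,6)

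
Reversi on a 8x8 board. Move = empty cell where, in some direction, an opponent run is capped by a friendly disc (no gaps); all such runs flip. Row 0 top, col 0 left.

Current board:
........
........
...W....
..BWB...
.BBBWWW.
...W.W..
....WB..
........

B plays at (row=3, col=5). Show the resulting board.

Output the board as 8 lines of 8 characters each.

Answer: ........
........
...W....
..BWBB..
.BBBWBW.
...W.B..
....WB..
........

Derivation:
Place B at (3,5); scan 8 dirs for brackets.
Dir NW: first cell '.' (not opp) -> no flip
Dir N: first cell '.' (not opp) -> no flip
Dir NE: first cell '.' (not opp) -> no flip
Dir W: first cell 'B' (not opp) -> no flip
Dir E: first cell '.' (not opp) -> no flip
Dir SW: opp run (4,4) (5,3), next='.' -> no flip
Dir S: opp run (4,5) (5,5) capped by B -> flip
Dir SE: opp run (4,6), next='.' -> no flip
All flips: (4,5) (5,5)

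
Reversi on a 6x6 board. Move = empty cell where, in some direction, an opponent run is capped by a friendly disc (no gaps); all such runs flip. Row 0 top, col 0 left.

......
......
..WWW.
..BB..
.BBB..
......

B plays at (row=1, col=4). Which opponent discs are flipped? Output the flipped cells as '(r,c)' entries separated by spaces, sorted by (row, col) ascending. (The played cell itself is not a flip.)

Dir NW: first cell '.' (not opp) -> no flip
Dir N: first cell '.' (not opp) -> no flip
Dir NE: first cell '.' (not opp) -> no flip
Dir W: first cell '.' (not opp) -> no flip
Dir E: first cell '.' (not opp) -> no flip
Dir SW: opp run (2,3) capped by B -> flip
Dir S: opp run (2,4), next='.' -> no flip
Dir SE: first cell '.' (not opp) -> no flip

Answer: (2,3)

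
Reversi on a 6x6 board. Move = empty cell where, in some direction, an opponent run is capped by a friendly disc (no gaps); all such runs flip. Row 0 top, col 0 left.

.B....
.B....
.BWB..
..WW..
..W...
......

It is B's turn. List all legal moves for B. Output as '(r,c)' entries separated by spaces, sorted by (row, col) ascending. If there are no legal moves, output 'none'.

(1,2): no bracket -> illegal
(1,3): no bracket -> illegal
(2,4): no bracket -> illegal
(3,1): no bracket -> illegal
(3,4): no bracket -> illegal
(4,1): flips 1 -> legal
(4,3): flips 2 -> legal
(4,4): flips 2 -> legal
(5,1): no bracket -> illegal
(5,2): no bracket -> illegal
(5,3): no bracket -> illegal

Answer: (4,1) (4,3) (4,4)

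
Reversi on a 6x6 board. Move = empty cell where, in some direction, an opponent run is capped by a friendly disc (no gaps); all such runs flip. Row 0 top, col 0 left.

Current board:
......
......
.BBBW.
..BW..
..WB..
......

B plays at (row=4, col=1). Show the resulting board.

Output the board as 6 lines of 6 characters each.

Answer: ......
......
.BBBW.
..BW..
.BBB..
......

Derivation:
Place B at (4,1); scan 8 dirs for brackets.
Dir NW: first cell '.' (not opp) -> no flip
Dir N: first cell '.' (not opp) -> no flip
Dir NE: first cell 'B' (not opp) -> no flip
Dir W: first cell '.' (not opp) -> no flip
Dir E: opp run (4,2) capped by B -> flip
Dir SW: first cell '.' (not opp) -> no flip
Dir S: first cell '.' (not opp) -> no flip
Dir SE: first cell '.' (not opp) -> no flip
All flips: (4,2)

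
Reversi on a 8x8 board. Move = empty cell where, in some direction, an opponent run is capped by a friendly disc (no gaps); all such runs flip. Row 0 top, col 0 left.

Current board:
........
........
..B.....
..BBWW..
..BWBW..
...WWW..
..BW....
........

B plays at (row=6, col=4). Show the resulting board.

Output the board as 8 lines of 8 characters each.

Place B at (6,4); scan 8 dirs for brackets.
Dir NW: opp run (5,3) capped by B -> flip
Dir N: opp run (5,4) capped by B -> flip
Dir NE: opp run (5,5), next='.' -> no flip
Dir W: opp run (6,3) capped by B -> flip
Dir E: first cell '.' (not opp) -> no flip
Dir SW: first cell '.' (not opp) -> no flip
Dir S: first cell '.' (not opp) -> no flip
Dir SE: first cell '.' (not opp) -> no flip
All flips: (5,3) (5,4) (6,3)

Answer: ........
........
..B.....
..BBWW..
..BWBW..
...BBW..
..BBB...
........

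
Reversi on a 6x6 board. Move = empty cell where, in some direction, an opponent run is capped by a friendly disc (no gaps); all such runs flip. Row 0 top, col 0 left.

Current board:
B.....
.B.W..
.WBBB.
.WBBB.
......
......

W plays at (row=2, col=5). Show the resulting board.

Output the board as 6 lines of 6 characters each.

Answer: B.....
.B.W..
.WWWWW
.WBBB.
......
......

Derivation:
Place W at (2,5); scan 8 dirs for brackets.
Dir NW: first cell '.' (not opp) -> no flip
Dir N: first cell '.' (not opp) -> no flip
Dir NE: edge -> no flip
Dir W: opp run (2,4) (2,3) (2,2) capped by W -> flip
Dir E: edge -> no flip
Dir SW: opp run (3,4), next='.' -> no flip
Dir S: first cell '.' (not opp) -> no flip
Dir SE: edge -> no flip
All flips: (2,2) (2,3) (2,4)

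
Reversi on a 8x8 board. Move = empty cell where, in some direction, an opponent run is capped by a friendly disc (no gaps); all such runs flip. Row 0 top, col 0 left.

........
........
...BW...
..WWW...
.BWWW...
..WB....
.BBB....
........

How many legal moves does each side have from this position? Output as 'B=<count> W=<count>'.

-- B to move --
(1,3): no bracket -> illegal
(1,4): no bracket -> illegal
(1,5): no bracket -> illegal
(2,1): no bracket -> illegal
(2,2): flips 3 -> legal
(2,5): flips 4 -> legal
(3,1): flips 1 -> legal
(3,5): flips 1 -> legal
(4,5): flips 4 -> legal
(5,1): flips 1 -> legal
(5,4): no bracket -> illegal
(5,5): no bracket -> illegal
B mobility = 6
-- W to move --
(1,2): flips 1 -> legal
(1,3): flips 1 -> legal
(1,4): flips 1 -> legal
(2,2): flips 1 -> legal
(3,0): flips 1 -> legal
(3,1): no bracket -> illegal
(4,0): flips 1 -> legal
(5,0): flips 1 -> legal
(5,1): no bracket -> illegal
(5,4): flips 1 -> legal
(6,0): no bracket -> illegal
(6,4): flips 1 -> legal
(7,0): flips 1 -> legal
(7,1): flips 2 -> legal
(7,2): flips 1 -> legal
(7,3): flips 2 -> legal
(7,4): flips 1 -> legal
W mobility = 14

Answer: B=6 W=14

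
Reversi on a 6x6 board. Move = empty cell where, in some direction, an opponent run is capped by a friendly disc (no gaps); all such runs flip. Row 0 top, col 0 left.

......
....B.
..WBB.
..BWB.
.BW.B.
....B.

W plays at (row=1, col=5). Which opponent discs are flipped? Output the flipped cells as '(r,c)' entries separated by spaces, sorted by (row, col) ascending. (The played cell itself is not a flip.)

Answer: (2,4)

Derivation:
Dir NW: first cell '.' (not opp) -> no flip
Dir N: first cell '.' (not opp) -> no flip
Dir NE: edge -> no flip
Dir W: opp run (1,4), next='.' -> no flip
Dir E: edge -> no flip
Dir SW: opp run (2,4) capped by W -> flip
Dir S: first cell '.' (not opp) -> no flip
Dir SE: edge -> no flip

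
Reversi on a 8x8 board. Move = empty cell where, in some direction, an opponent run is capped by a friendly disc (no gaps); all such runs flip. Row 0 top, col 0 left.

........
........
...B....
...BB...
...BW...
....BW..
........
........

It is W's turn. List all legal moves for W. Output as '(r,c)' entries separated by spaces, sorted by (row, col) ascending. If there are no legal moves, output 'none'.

Answer: (2,2) (2,4) (4,2) (5,3) (6,4)

Derivation:
(1,2): no bracket -> illegal
(1,3): no bracket -> illegal
(1,4): no bracket -> illegal
(2,2): flips 1 -> legal
(2,4): flips 1 -> legal
(2,5): no bracket -> illegal
(3,2): no bracket -> illegal
(3,5): no bracket -> illegal
(4,2): flips 1 -> legal
(4,5): no bracket -> illegal
(5,2): no bracket -> illegal
(5,3): flips 1 -> legal
(6,3): no bracket -> illegal
(6,4): flips 1 -> legal
(6,5): no bracket -> illegal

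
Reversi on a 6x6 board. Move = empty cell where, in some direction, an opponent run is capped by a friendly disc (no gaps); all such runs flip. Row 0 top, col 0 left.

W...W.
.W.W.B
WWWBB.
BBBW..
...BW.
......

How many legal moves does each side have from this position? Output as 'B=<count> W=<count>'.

-- B to move --
(0,1): flips 2 -> legal
(0,2): flips 1 -> legal
(0,3): flips 1 -> legal
(0,5): no bracket -> illegal
(1,0): flips 2 -> legal
(1,2): flips 2 -> legal
(1,4): no bracket -> illegal
(3,4): flips 1 -> legal
(3,5): no bracket -> illegal
(4,2): flips 1 -> legal
(4,5): flips 1 -> legal
(5,3): no bracket -> illegal
(5,4): no bracket -> illegal
(5,5): no bracket -> illegal
B mobility = 8
-- W to move --
(0,5): no bracket -> illegal
(1,2): no bracket -> illegal
(1,4): no bracket -> illegal
(2,5): flips 2 -> legal
(3,4): no bracket -> illegal
(3,5): flips 1 -> legal
(4,0): flips 2 -> legal
(4,1): flips 1 -> legal
(4,2): flips 3 -> legal
(5,2): no bracket -> illegal
(5,3): flips 1 -> legal
(5,4): flips 2 -> legal
W mobility = 7

Answer: B=8 W=7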